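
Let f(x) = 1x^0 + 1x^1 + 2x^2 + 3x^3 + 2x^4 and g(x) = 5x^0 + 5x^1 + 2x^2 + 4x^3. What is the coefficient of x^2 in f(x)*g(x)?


Cauchy product at x^2:
1*2 + 1*5 + 2*5
= 17

17


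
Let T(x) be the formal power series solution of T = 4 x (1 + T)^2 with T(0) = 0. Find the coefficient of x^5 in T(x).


Apply the Lagrange inversion formula: if T = 4 x * phi(T) with phi(t) = (1 + t)^2, then [x^n] T = 4^n * (1/n) [t^(n-1)] phi(t)^n = 4^n * (1/n) [t^(n-1)] (1 + t)^(2n) = 4^n * (1/n) C(2n, n-1).
Using the identity C(2n, n-1) = C(2n, n) * n / (n+1), the unscaled factor equals C(2n, n) / (n+1) = C_n, the n-th Catalan number.
For n = 5: C_5 = C(10, 5) / 6 = 252/6 = 42.
With the 4^5 = 1024 factor, the coefficient is 1024 * 42 = 43008.

43008


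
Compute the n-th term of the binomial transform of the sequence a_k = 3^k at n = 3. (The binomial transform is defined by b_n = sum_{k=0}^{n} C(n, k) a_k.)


With a_k = 3^k, b_n = sum_{k=0}^{n} C(n, k) 3^k = (1 + 3)^n by the binomial theorem.
For n = 3: (1 + 3)^3 = 4^3 = 64.

64


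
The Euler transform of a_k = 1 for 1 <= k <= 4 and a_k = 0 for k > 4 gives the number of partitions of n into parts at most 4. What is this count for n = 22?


Partitions of 22 into parts at most 4:
Using generating function (1-x)^(-1)(1-x^2)^(-1)...(1-x^4)^(-1),
the coefficient of x^22 = 136

136


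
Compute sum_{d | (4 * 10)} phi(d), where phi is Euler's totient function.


First, 4 * 10 = 40. One classical identity is sum_{d | n} phi(d) = n (each k in [1, n] has a unique gcd with n, and among the k's with gcd(k, n) = n/d there are phi(d) of them). So the sum equals 40. We also verify directly:
Divisors of 40: 1, 2, 4, 5, 8, 10, 20, 40.
phi values: 1, 1, 2, 4, 4, 4, 8, 16.
Sum = 40.

40


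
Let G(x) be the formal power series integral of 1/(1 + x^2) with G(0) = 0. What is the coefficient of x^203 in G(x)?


1/(1 + x^2) = sum_{j>=0} (-1)^j x^(2j). Integrating termwise with G(0) = 0:
G(x) = sum_{j>=0} (-1)^j x^(2j+1) / (2j+1) = arctan(x).
Only odd powers are nonzero. For x^203 write 203 = 2*101 + 1, giving
(-1)^101 / 203 = -1/203 = -1/203.

-1/203


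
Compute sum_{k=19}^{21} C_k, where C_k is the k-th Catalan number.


C_19 through C_21: 1767263190, 6564120420, 24466267020
Sum = 1767263190 + 6564120420 + 24466267020
= 32797650630

32797650630


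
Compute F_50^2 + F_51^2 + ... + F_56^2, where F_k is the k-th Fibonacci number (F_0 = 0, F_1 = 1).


There is a standard identity sum_{k=0}^{N} F_k^2 = F_N * F_{N+1} (proved inductively from the telescoping relation F_k^2 = F_k F_{k+1} - F_{k-1} F_k). Then
sum_{k=50}^{56} F_k^2 = F_56 F_57 - F_49 F_50.
Computing: F_56 = 225851433717, F_57 = 365435296162, F_49 = 7778742049, F_50 = 12586269025.
Sum = 225851433717 * 365435296162 - 7778742049 * 12586269025 = 82436180228879413761929.

82436180228879413761929


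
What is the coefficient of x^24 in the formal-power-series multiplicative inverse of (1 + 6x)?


The inverse is 1/(1 + 6x). Apply the geometric identity 1/(1 - y) = sum_{k>=0} y^k with y = -6x:
1/(1 + 6x) = sum_{k>=0} (-6)^k x^k.
So the coefficient of x^24 is (-6)^24 = 4738381338321616896.

4738381338321616896


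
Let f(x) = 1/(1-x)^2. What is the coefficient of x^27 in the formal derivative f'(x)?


Differentiate: d/dx [ 1/(1-x)^r ] = r / (1-x)^(r+1).
Here r = 2, so f'(x) = 2 / (1-x)^3.
The expansion of 1/(1-x)^(r+1) has coefficient of x^n equal to C(n+r, r).
So the coefficient of x^27 in f'(x) is
2 * C(29, 2) = 2 * 406 = 812

812


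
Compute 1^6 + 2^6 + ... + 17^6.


This power sum has a closed form given by Faulhaber's formula
sum_{k=1}^{m} k^p = (1 / (p + 1)) * sum_{j=0}^{p} C(p + 1, j) B_j m^(p + 1 - j),
but for small m direct computation is fastest:
1 + 64 + 729 + 4096 + 15625 + 46656 + 117649 + 262144 + 531441 + 1000000 + 1771561 + 2985984 + 4826809 + 7529536 + 11390625 + 16777216 + 24137569 = 71397705.

71397705


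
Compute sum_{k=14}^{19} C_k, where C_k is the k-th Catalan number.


C_14 through C_19: 2674440, 9694845, 35357670, 129644790, 477638700, 1767263190
Sum = 2674440 + 9694845 + 35357670 + 129644790 + 477638700 + 1767263190
= 2422273635

2422273635


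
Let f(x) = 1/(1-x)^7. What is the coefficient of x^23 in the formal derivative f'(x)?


Differentiate: d/dx [ 1/(1-x)^r ] = r / (1-x)^(r+1).
Here r = 7, so f'(x) = 7 / (1-x)^8.
The expansion of 1/(1-x)^(r+1) has coefficient of x^n equal to C(n+r, r).
So the coefficient of x^23 in f'(x) is
7 * C(30, 7) = 7 * 2035800 = 14250600

14250600


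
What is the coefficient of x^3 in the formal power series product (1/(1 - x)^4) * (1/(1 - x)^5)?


Combine the factors: (1/(1 - x)^4) * (1/(1 - x)^5) = 1/(1 - x)^9.
Then use 1/(1 - x)^r = sum_{k>=0} C(k + r - 1, r - 1) x^k with r = 9 and k = 3:
C(11, 8) = 165.

165


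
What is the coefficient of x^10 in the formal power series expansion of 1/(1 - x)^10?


The negative binomial / multiset identity is
1/(1 - x)^r = sum_{k>=0} C(k + r - 1, r - 1) x^k.
Here r = 10 and k = 10, so the coefficient is
C(10 + 9, 9) = C(19, 9)
= 92378

92378


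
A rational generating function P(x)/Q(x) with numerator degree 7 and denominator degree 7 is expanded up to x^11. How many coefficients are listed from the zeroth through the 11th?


Expanding up to x^11 gives the coefficients for x^0, x^1, ..., x^11.
That is 11 + 1 = 12 coefficients in total.

12


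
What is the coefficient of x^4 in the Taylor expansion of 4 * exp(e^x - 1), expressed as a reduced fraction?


exp(e^x - 1) = sum_{k>=0} Bell_k x^k / k!, where Bell_k is the k-th Bell number.
So the coefficient of x^4 is 4 * Bell_4 / 4!.
Computing: Bell_4 = 15 and 4! = 24, giving
4 * 15/24 = 5/2.

5/2


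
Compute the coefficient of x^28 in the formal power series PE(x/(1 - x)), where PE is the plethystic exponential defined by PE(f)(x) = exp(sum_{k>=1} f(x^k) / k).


For f(x) = x/(1 - x) we have
sum_{k>=1} f(x^k) / k = sum_{k>=1} (1/k) * x^k / (1 - x^k) = sum_{k, m >= 1} x^(k m) / k,
which after exponentiating simplifies to
PE(x/(1 - x)) = prod_{k>=1} 1 / (1 - x^k).
This is the generating function for the partition function p(n), so the coefficient of x^28 is p(28).
Computing p(28) by dynamic programming over parts 1, 2, ..., 28: p(28) = 3718.

3718


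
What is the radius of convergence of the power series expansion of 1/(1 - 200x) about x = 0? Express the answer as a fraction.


Expanding 1/(1 - 200x) = sum_{k>=0} 200^k x^k, the series converges when |200x| < 1, i.e., |x| < 1/200.
So the radius of convergence is 1/200 = 1/200.

1/200


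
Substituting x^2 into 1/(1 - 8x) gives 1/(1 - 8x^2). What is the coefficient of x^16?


The coefficient of x^(2m) in 1/(1 - 8x^2) is 8^m.
With n = 16 = 2*8, the coefficient is 8^8 = 16777216.

16777216


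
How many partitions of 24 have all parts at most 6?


Using the generating function (1-x)^(-1)(1-x^2)^(-1)...(1-x^6)^(-1),
the coefficient of x^24 counts these restricted partitions.
Result = 532

532


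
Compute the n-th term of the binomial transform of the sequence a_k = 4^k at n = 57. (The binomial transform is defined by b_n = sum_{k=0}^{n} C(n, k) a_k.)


With a_k = 4^k, b_n = sum_{k=0}^{n} C(n, k) 4^k = (1 + 4)^n by the binomial theorem.
For n = 57: (1 + 4)^57 = 5^57 = 6938893903907228377647697925567626953125.

6938893903907228377647697925567626953125


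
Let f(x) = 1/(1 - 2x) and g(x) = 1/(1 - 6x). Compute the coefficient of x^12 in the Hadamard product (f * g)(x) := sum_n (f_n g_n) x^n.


f has coefficients f_k = 2^k and g has coefficients g_k = 6^k, so the Hadamard product has coefficient (f*g)_k = 2^k * 6^k = 12^k.
For k = 12: 12^12 = 8916100448256.

8916100448256


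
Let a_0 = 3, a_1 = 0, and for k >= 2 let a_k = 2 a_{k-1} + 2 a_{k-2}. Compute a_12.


Iterating the recurrence forward:
a_0 = 3
a_1 = 0
a_2 = 2*0 + 2*3 = 6
a_3 = 2*6 + 2*0 = 12
a_4 = 2*12 + 2*6 = 36
a_5 = 2*36 + 2*12 = 96
a_6 = 2*96 + 2*36 = 264
a_7 = 2*264 + 2*96 = 720
a_8 = 2*720 + 2*264 = 1968
a_9 = 2*1968 + 2*720 = 5376
a_10 = 2*5376 + 2*1968 = 14688
a_11 = 2*14688 + 2*5376 = 40128
a_12 = 2*40128 + 2*14688 = 109632
So a_12 = 109632.

109632


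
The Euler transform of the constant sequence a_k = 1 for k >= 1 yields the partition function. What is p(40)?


The Euler transform converts the sequence a_k = 1 into the number of integer partitions.
Using the recurrence or dynamic programming:
p(40) = 37338

37338


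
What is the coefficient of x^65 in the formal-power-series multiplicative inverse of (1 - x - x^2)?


Let the inverse be f(x) = sum_{k>=0} a_k x^k. From f(x) * (1 - x - x^2) = 1 and matching coefficients:
 x^0: a_0 = 1.
 x^1: a_1 - a_0 = 0, so a_1 = 1.
 x^k (k >= 2): a_k - a_{k-1} - a_{k-2} = 0, i.e. a_k = a_{k-1} + a_{k-2}.
This is the Fibonacci-type recurrence shifted so that a_0 = a_1 = 1.
Iterating: a_0=1, a_1=1, a_2=2, a_3=3, a_4=5, a_5=8, a_6=13, a_7=21, a_8=34, a_9=55, ...
a_65 = 27777890035288.

27777890035288


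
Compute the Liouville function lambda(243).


The Liouville function is lambda(k) = (-1)^Omega(k), where Omega(k) counts the prime factors of k with multiplicity.
Factoring: 243 = 3 * 3 * 3 * 3 * 3, so Omega(243) = 5.
lambda(243) = (-1)^5 = -1.

-1


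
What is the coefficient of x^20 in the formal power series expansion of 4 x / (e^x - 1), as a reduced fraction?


The exponential generating function for Bernoulli numbers is
x / (e^x - 1) = sum_{k>=0} B_k x^k / k!.
So the coefficient of x^20 in 4 x / (e^x - 1) is 4 B_20 / 20!.
Computing: B_20 = -174611/330, 20! = 2432902008176640000, giving
4 * -174611/330 / 2432902008176640000 = -174611/200714415674572800000.

-174611/200714415674572800000


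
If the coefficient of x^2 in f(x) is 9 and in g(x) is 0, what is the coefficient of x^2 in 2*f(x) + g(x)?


Scalar multiplication scales coefficients: 2 * 9 = 18.
Then add the g coefficient: 18 + 0
= 18

18


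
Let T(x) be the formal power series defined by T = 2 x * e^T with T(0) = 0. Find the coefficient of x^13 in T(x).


Apply the Lagrange inversion formula: if T = 2 x * phi(T) with phi(t) = e^t, then
[x^n] T = 2^n * (1/n) [t^(n-1)] phi(t)^n = 2^n * (1/n) [t^(n-1)] e^(n t) = 2^n * (1/n) * n^(n-1) / (n-1)! = 2^n * n^(n-1) / n!.
When c = 1 this is the Cayley count of rooted labeled trees on n vertices, divided by n!.
For n = 13: 2^13 * 13^12 / 13! = 8192 * 23298085122481/6227020800 = 14337283152296/467775.

14337283152296/467775


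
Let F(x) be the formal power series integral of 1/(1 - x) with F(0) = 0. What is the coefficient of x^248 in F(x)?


1/(1 - x) = sum_{k>=0} x^k. Integrating termwise and using F(0) = 0 gives
F(x) = sum_{k>=0} x^(k+1) / (k+1) = sum_{m>=1} x^m / m = -ln(1 - x).
So the coefficient of x^248 is 1/248 = 1/248.

1/248


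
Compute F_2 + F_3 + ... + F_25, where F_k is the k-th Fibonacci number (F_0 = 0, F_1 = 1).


Use the identity sum_{k=0}^{N} F_k = F_{N+2} - 1 (which follows from F_{k+2} - F_{k+1} = F_k). Then
sum_{k=2}^{25} F_k = (F_{27} - 1) - (F_{3} - 1) = F_{27} - F_{3}.
Computing: F_{27} = 196418, F_{3} = 2, so
Sum = 196418 - 2 = 196416.

196416


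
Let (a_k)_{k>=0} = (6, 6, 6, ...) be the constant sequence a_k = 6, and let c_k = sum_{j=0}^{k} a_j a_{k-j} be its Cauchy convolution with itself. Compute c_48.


Since a_j = 6 for all j >= 0, the convolution sum becomes
c_k = sum_{j=0}^{k} 6 * 6 = 36 * (k + 1).
Equivalently, the generating function of (a_k) is 6/(1 - x) and its square is 36/(1 - x)^2 = sum_{k>=0} 36(k + 1) x^k.
For k = 48: 36 * 49 = 1764.

1764


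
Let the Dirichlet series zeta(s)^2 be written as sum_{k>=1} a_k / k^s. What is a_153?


The Dirichlet convolution of the constant function 1 with itself gives (1 * 1)(k) = sum_{d | k} 1 = d(k), the number of positive divisors of k.
Since zeta(s) = sum_{k>=1} 1/k^s, we have zeta(s)^2 = sum_{k>=1} d(k)/k^s, so a_k = d(k).
For k = 153: the divisors are 1, 3, 9, 17, 51, 153.
Count = 6.

6


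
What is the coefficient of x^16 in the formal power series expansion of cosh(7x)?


The Maclaurin series is cosh(t) = sum_{m>=0} t^(2m) / (2m)!, so substituting t = 7x, only even powers of x are nonzero, with coefficient of x^(2m) equal to 7^(2m) / (2m)!.
For x^16 the coefficient is 7^16/16! = 33232930569601/20922789888000 = 678223072849/426995712000.

678223072849/426995712000


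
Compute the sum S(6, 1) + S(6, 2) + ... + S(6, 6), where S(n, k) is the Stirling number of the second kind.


By definition, S(n, k) counts partitions of an n-set into exactly k nonempty blocks.
Computing row n = 6 for k = 1..6:
S(6, k): 1, 31, 90, 65, 15, 1
Sum = 203. (This equals Bell_6 since the sum runs over all k.)

203


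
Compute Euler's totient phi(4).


phi(n) counts integers in [1, n] coprime to n. Using the multiplicative formula phi(n) = n * prod_{p | n} (1 - 1/p):
4 = 2^2, so
phi(4) = 4 * (1 - 1/2) = 2.

2


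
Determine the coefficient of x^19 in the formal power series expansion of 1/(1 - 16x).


The geometric series identity gives 1/(1 - c x) = sum_{k>=0} c^k x^k, so the coefficient of x^k is c^k.
Here c = 16 and k = 19.
Computing: 16^19 = 75557863725914323419136

75557863725914323419136


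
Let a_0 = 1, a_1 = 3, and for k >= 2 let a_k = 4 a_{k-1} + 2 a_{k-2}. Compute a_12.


Iterating the recurrence forward:
a_0 = 1
a_1 = 3
a_2 = 4*3 + 2*1 = 14
a_3 = 4*14 + 2*3 = 62
a_4 = 4*62 + 2*14 = 276
a_5 = 4*276 + 2*62 = 1228
a_6 = 4*1228 + 2*276 = 5464
a_7 = 4*5464 + 2*1228 = 24312
a_8 = 4*24312 + 2*5464 = 108176
a_9 = 4*108176 + 2*24312 = 481328
a_10 = 4*481328 + 2*108176 = 2141664
a_11 = 4*2141664 + 2*481328 = 9529312
a_12 = 4*9529312 + 2*2141664 = 42400576
So a_12 = 42400576.

42400576


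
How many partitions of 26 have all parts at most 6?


Using the generating function (1-x)^(-1)(1-x^2)^(-1)...(1-x^6)^(-1),
the coefficient of x^26 counts these restricted partitions.
Result = 709

709


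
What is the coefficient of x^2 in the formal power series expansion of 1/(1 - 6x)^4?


The general identity 1/(1 - c x)^r = sum_{k>=0} c^k C(k + r - 1, r - 1) x^k follows by substituting y = c x into 1/(1 - y)^r = sum_{k>=0} C(k + r - 1, r - 1) y^k.
For c = 6, r = 4, k = 2:
6^2 * C(5, 3) = 36 * 10 = 360.

360


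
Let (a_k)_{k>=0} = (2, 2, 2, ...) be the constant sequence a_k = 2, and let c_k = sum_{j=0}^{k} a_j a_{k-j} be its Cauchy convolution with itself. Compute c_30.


Since a_j = 2 for all j >= 0, the convolution sum becomes
c_k = sum_{j=0}^{k} 2 * 2 = 4 * (k + 1).
Equivalently, the generating function of (a_k) is 2/(1 - x) and its square is 4/(1 - x)^2 = sum_{k>=0} 4(k + 1) x^k.
For k = 30: 4 * 31 = 124.

124


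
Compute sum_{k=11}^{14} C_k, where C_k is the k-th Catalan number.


C_11 through C_14: 58786, 208012, 742900, 2674440
Sum = 58786 + 208012 + 742900 + 2674440
= 3684138

3684138


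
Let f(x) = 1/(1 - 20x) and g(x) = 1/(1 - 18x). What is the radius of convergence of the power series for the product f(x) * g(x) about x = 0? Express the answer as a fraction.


The radius of 1/(1 - 20x) is 1/20 (nearest singularity at x = 1/20), and the radius of 1/(1 - 18x) is 1/18.
The product f(x)*g(x) = 1/((1 - 20x)(1 - 18x)) has singularities at both 1/20 and 1/18, so its radius of convergence is the distance to the nearest one:
min(1/20, 1/18) = 1/20.

1/20


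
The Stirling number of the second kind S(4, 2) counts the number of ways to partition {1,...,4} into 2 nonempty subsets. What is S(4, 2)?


Using the explicit formula S(n,k) = (1/k!) sum_{j=0}^{k} (-1)^(k-j) C(k,j) j^n:
S(4, 2) = 7
Equivalently, S(n,k) is n! times the coefficient of x^n in the EGF (e^x - 1)^k / k!.

7


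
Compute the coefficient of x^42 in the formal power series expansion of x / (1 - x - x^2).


Let f(x) = sum_{k>=0} a_k x^k. Multiplying f(x) * (1 - x - x^2) = x and matching coefficients gives a_0 = 0, a_1 = 1, and a_k = a_{k-1} + a_{k-2} for k >= 2. These are the Fibonacci numbers F_k.
Iterating from F_0 = 0, F_1 = 1:
F_0=0, F_1=1, F_2=1, F_3=2, F_4=3, F_5=5, F_6=8, F_7=13, F_8=21, F_9=34, ...
F_42 = 267914296.

267914296


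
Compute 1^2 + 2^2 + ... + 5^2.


This power sum has a closed form given by Faulhaber's formula
sum_{k=1}^{m} k^p = (1 / (p + 1)) * sum_{j=0}^{p} C(p + 1, j) B_j m^(p + 1 - j),
but for small m direct computation is fastest:
1 + 4 + 9 + 16 + 25 = 55.

55


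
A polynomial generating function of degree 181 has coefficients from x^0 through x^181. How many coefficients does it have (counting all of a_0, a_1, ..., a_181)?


A polynomial of degree 181 takes the form a_0 + a_1 x + ... + a_181 x^181.
The number of coefficients is 181 + 1 = 182.

182


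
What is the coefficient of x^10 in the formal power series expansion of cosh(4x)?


The Maclaurin series is cosh(t) = sum_{m>=0} t^(2m) / (2m)!, so substituting t = 4x, only even powers of x are nonzero, with coefficient of x^(2m) equal to 4^(2m) / (2m)!.
For x^10 the coefficient is 4^10/10! = 1048576/3628800 = 4096/14175.

4096/14175


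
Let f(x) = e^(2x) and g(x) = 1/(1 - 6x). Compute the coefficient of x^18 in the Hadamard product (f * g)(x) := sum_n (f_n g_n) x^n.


Expanding: f_k = 2^k/k! (from e^(2x)) and g_k = 6^k (from 1/(1 - 6x)). So the Hadamard coefficient (f * g)_k = 2^k 6^k / k! = (12)^k / k!.
For k = 18: 12^18/18! = 26623333280885243904/6402373705728000 = 61917364224/14889875.

61917364224/14889875


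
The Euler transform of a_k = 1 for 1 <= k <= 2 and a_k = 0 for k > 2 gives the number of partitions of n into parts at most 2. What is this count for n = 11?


Partitions of 11 into parts at most 2:
Using generating function (1-x)^(-1)(1-x^2)^(-1),
the coefficient of x^11 = 6

6


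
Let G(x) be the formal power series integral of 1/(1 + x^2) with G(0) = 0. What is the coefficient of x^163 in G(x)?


1/(1 + x^2) = sum_{j>=0} (-1)^j x^(2j). Integrating termwise with G(0) = 0:
G(x) = sum_{j>=0} (-1)^j x^(2j+1) / (2j+1) = arctan(x).
Only odd powers are nonzero. For x^163 write 163 = 2*81 + 1, giving
(-1)^81 / 163 = -1/163 = -1/163.

-1/163


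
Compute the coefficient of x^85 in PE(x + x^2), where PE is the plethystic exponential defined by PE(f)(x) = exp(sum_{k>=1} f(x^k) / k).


With f(x) = x + x^2, the exponent is sum_{k>=1} (x^k + x^(2k)) / k = -ln(1 - x) - ln(1 - x^2). Exponentiating:
PE(x + x^2) = 1 / ((1 - x)(1 - x^2)).
This is the generating function for partitions of n into parts of size 1 or 2. The number of 2's can be any j in 0..42, and the rest are 1's, so
[x^85] = floor(85/2) + 1 = 43.

43


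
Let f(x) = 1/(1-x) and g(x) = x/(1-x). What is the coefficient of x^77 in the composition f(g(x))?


First simplify the composition: f(g(x)) = 1/(1 - x/(1-x)) = (1-x)/((1-x) - x) = (1-x)/(1-2x).
Now extract the coefficient. Write (1-x)/(1-2x) = 1/(1-2x) - x/(1-2x).
The coefficient of x^n in 1/(1-2x) is 2^n, and in x/(1-2x) is 2^(n-1) (for n >= 1).
So the coefficient of x^77 is 2^77 - 2^76 = 151115727451828646838272 - 75557863725914323419136 = 75557863725914323419136.

75557863725914323419136


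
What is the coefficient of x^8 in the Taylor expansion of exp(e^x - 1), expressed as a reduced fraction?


exp(e^x - 1) = sum_{k>=0} Bell_k x^k / k!, where Bell_k is the k-th Bell number.
So the coefficient of x^8 is Bell_8 / 8!.
Computing: Bell_8 = 4140 and 8! = 40320, giving
4140/40320 = 23/224.

23/224


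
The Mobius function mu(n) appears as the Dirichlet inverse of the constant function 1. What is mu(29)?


29 = 29 (all distinct primes).
mu(29) = (-1)^1 = -1

-1


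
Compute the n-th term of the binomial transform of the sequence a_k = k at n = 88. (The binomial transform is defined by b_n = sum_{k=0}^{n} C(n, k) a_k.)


With a_k = k, b_n = sum_{k=0}^{n} C(n, k) k. Using k * C(n, k) = n * C(n-1, k-1) gives b_n = n * sum_{k>=1} C(n-1, k-1) = n * 2^(n-1).
For n = 88: 88 * 2^87 = 88 * 154742504910672534362390528 = 13617340432139183023890366464.

13617340432139183023890366464


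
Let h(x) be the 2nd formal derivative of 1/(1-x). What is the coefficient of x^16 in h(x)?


Differentiating 2 times: d^2/dx^2 [1/(1-x)] = 2!/(1-x)^3.
The expansion 1/(1-x)^3 = sum_{k>=0} C(k+2, 2) x^k, so the coefficient of x^n in 2!/(1-x)^3 is 2! * C(n+2, 2).
For n = 16: 2 * C(18, 2) = 2 * 153 = 306

306


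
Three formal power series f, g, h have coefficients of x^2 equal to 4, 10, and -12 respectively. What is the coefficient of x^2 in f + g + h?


Series addition is componentwise:
4 + 10 + -12
= 2

2


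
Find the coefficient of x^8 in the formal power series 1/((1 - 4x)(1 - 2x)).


By partial fractions or Cauchy convolution:
The coefficient equals sum_{k=0}^{8} 4^k * 2^(8-k).
= 130816

130816


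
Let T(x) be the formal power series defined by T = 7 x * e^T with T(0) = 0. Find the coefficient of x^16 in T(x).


Apply the Lagrange inversion formula: if T = 7 x * phi(T) with phi(t) = e^t, then
[x^n] T = 7^n * (1/n) [t^(n-1)] phi(t)^n = 7^n * (1/n) [t^(n-1)] e^(n t) = 7^n * (1/n) * n^(n-1) / (n-1)! = 7^n * n^(n-1) / n!.
When c = 1 this is the Cayley count of rooted labeled trees on n vertices, divided by n!.
For n = 16: 7^16 * 16^15 / 16! = 33232930569601 * 1152921504606846976/20922789888000 = 23862852954350227835322368/13030875.

23862852954350227835322368/13030875


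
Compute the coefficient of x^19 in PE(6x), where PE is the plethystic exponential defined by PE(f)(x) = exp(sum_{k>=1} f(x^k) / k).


With f(x) = 6x, the exponent is sum_{k>=1} 6 x^k / k = 6 * (-ln(1 - x)). Exponentiating:
PE(6x) = exp(-6 ln(1 - x)) = 1/(1 - x)^6.
By the negative binomial expansion, [x^n] 1/(1 - x)^6 = C(n + 5, 5).
For n = 19: C(24, 5) = 42504.

42504


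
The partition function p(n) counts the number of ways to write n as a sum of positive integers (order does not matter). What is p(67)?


Using the generating function prod_{k>=1} 1/(1-x^k), we compute p(67).
By dynamic programming over parts 1 through 67:
p(67) = 2679689

2679689


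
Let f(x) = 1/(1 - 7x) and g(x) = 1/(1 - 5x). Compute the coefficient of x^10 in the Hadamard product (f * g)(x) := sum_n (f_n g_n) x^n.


f has coefficients f_k = 7^k and g has coefficients g_k = 5^k, so the Hadamard product has coefficient (f*g)_k = 7^k * 5^k = 35^k.
For k = 10: 35^10 = 2758547353515625.

2758547353515625


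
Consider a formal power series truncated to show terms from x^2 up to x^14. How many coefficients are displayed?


From x^2 to x^14 inclusive, the count is 14 - 2 + 1 = 13.

13


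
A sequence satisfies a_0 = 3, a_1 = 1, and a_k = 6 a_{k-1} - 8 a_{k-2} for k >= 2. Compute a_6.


The characteristic equation is t^2 - 6 t + 8 = 0, with roots r_1 = 4 and r_2 = 2 (so c_1 = r_1 + r_2, c_2 = -r_1 r_2 as required).
One can use the closed form a_n = A r_1^n + B r_2^n, but direct iteration is more reliable:
a_0 = 3, a_1 = 1, a_2 = -18, a_3 = -116, a_4 = -552, a_5 = -2384, a_6 = -9888.
So a_6 = -9888.

-9888


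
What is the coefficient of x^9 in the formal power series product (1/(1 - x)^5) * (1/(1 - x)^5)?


Combine the factors: (1/(1 - x)^5) * (1/(1 - x)^5) = 1/(1 - x)^10.
Then use 1/(1 - x)^r = sum_{k>=0} C(k + r - 1, r - 1) x^k with r = 10 and k = 9:
C(18, 9) = 48620.

48620


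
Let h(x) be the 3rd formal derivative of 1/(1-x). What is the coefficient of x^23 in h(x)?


Differentiating 3 times: d^3/dx^3 [1/(1-x)] = 3!/(1-x)^4.
The expansion 1/(1-x)^4 = sum_{k>=0} C(k+3, 3) x^k, so the coefficient of x^n in 3!/(1-x)^4 is 3! * C(n+3, 3).
For n = 23: 6 * C(26, 3) = 6 * 2600 = 15600

15600


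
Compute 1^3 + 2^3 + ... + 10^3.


This power sum has a closed form given by Faulhaber's formula
sum_{k=1}^{m} k^p = (1 / (p + 1)) * sum_{j=0}^{p} C(p + 1, j) B_j m^(p + 1 - j),
but for small m direct computation is fastest:
1 + 8 + 27 + 64 + 125 + 216 + 343 + 512 + 729 + 1000 = 3025.

3025


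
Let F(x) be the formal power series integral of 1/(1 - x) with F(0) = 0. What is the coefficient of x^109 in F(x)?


1/(1 - x) = sum_{k>=0} x^k. Integrating termwise and using F(0) = 0 gives
F(x) = sum_{k>=0} x^(k+1) / (k+1) = sum_{m>=1} x^m / m = -ln(1 - x).
So the coefficient of x^109 is 1/109 = 1/109.

1/109


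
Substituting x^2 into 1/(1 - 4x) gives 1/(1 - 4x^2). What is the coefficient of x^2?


The coefficient of x^(2m) in 1/(1 - 4x^2) is 4^m.
With n = 2 = 2*1, the coefficient is 4^1 = 4.

4


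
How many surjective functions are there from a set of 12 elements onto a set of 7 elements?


By inclusion-exclusion on which target elements are missed, the number of surjections from an n-set onto a k-set is
surj(n, k) = sum_{j=0}^{k} (-1)^j C(k, j) (k - j)^n.
Equivalently surj(n, k) = k! * S(n, k), where S(n, k) is the Stirling number of the second kind.
For n = 12, k = 7:
S(12, 7) = 627396, so
surj = 7! * 627396 = 5040 * 627396 = 3162075840.

3162075840


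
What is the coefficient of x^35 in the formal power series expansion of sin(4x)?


The Maclaurin series is sin(t) = sum_{k>=0} (-1)^k t^(2k+1) / (2k+1)!, so substituting t = 4x, only odd powers of x are nonzero, with coefficient of x^(2k+1) equal to (-1)^k 4^(2k+1) / (2k+1)!.
Write 35 = 2*17 + 1, giving the coefficient (-1)^17 * 4^35 / 35! = -1180591620717411303424/10333147966386144929666651337523200000000 = -274877906944/2405873491984360136479756640625.

-274877906944/2405873491984360136479756640625


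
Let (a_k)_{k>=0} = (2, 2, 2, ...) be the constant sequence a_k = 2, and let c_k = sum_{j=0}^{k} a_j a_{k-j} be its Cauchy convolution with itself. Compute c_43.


Since a_j = 2 for all j >= 0, the convolution sum becomes
c_k = sum_{j=0}^{k} 2 * 2 = 4 * (k + 1).
Equivalently, the generating function of (a_k) is 2/(1 - x) and its square is 4/(1 - x)^2 = sum_{k>=0} 4(k + 1) x^k.
For k = 43: 4 * 44 = 176.

176


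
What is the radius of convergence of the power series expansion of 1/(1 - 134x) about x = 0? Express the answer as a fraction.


Expanding 1/(1 - 134x) = sum_{k>=0} 134^k x^k, the series converges when |134x| < 1, i.e., |x| < 1/134.
So the radius of convergence is 1/134 = 1/134.

1/134


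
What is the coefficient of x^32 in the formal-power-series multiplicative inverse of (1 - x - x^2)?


Let the inverse be f(x) = sum_{k>=0} a_k x^k. From f(x) * (1 - x - x^2) = 1 and matching coefficients:
 x^0: a_0 = 1.
 x^1: a_1 - a_0 = 0, so a_1 = 1.
 x^k (k >= 2): a_k - a_{k-1} - a_{k-2} = 0, i.e. a_k = a_{k-1} + a_{k-2}.
This is the Fibonacci-type recurrence shifted so that a_0 = a_1 = 1.
Iterating: a_0=1, a_1=1, a_2=2, a_3=3, a_4=5, a_5=8, a_6=13, a_7=21, a_8=34, a_9=55, ...
a_32 = 3524578.

3524578


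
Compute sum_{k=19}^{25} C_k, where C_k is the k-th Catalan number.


C_19 through C_25: 1767263190, 6564120420, 24466267020, 91482563640, 343059613650, 1289904147324, 4861946401452
Sum = 1767263190 + 6564120420 + 24466267020 + 91482563640 + 343059613650 + 1289904147324 + 4861946401452
= 6619190376696

6619190376696


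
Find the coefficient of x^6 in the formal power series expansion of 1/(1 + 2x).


Write 1/(1 + c x) = 1/(1 - (-c) x) and apply the geometric-series identity
1/(1 - y) = sum_{k>=0} y^k to get 1/(1 + c x) = sum_{k>=0} (-c)^k x^k.
So the coefficient of x^k is (-c)^k = (-1)^k * c^k.
Here c = 2 and k = 6:
(-2)^6 = 1 * 64 = 64

64


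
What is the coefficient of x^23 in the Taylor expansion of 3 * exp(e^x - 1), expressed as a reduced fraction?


exp(e^x - 1) = sum_{k>=0} Bell_k x^k / k!, where Bell_k is the k-th Bell number.
So the coefficient of x^23 is 3 * Bell_23 / 23!.
Computing: Bell_23 = 44152005855084346 and 23! = 25852016738884976640000, giving
3 * 44152005855084346/25852016738884976640000 = 22076002927542173/4308669456480829440000.

22076002927542173/4308669456480829440000


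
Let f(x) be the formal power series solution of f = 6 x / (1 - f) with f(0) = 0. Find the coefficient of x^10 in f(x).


Apply Lagrange inversion: f = 6 x * phi(f) with phi(t) = 1/(1 - t), so
[x^n] f = 6^n * (1/n) [t^(n-1)] phi(t)^n = 6^n * (1/n) [t^(n-1)] (1 - t)^(-n) = 6^n * (1/n) C(2n - 2, n - 1) = 6^n * C_{n-1}.
For n = 10: C_9 = C(18, 9) / 10 = 48620/10 = 4862.
With the 6^10 = 60466176 factor, the coefficient is 60466176 * 4862 = 293986547712.

293986547712


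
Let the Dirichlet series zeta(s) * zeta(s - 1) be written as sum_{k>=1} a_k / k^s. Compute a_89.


Convolution gives a_k = sum_{d | k} d * 1 = sum_{d | k} d = sigma(k), the sum of positive divisors of k.
For k = 89, the divisors are 1, 89, so
sigma(89) = 1 + 89 = 90.

90


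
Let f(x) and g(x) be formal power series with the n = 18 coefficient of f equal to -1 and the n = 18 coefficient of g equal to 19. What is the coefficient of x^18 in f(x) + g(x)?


Addition of formal power series is termwise.
The coefficient of x^18 in f + g = -1 + 19
= 18

18


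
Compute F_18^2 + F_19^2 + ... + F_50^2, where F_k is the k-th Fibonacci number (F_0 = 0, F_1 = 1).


There is a standard identity sum_{k=0}^{N} F_k^2 = F_N * F_{N+1} (proved inductively from the telescoping relation F_k^2 = F_k F_{k+1} - F_{k-1} F_k). Then
sum_{k=18}^{50} F_k^2 = F_50 F_51 - F_17 F_18.
Computing: F_50 = 12586269025, F_51 = 20365011074, F_17 = 1597, F_18 = 2584.
Sum = 12586269025 * 20365011074 - 1597 * 2584 = 256319508074464056202.

256319508074464056202


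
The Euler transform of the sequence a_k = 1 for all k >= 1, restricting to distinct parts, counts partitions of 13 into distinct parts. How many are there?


Partitions of 13 into distinct parts can be computed via generating function.
Product (1+x)(1+x^2)(1+x^3)...
The coefficient of x^13 = 18

18


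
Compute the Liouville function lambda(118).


The Liouville function is lambda(k) = (-1)^Omega(k), where Omega(k) counts the prime factors of k with multiplicity.
Factoring: 118 = 2 * 59, so Omega(118) = 2.
lambda(118) = (-1)^2 = 1.

1


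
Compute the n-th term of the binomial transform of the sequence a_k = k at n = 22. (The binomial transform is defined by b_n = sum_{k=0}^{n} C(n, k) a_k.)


With a_k = k, b_n = sum_{k=0}^{n} C(n, k) k. Using k * C(n, k) = n * C(n-1, k-1) gives b_n = n * sum_{k>=1} C(n-1, k-1) = n * 2^(n-1).
For n = 22: 22 * 2^21 = 22 * 2097152 = 46137344.

46137344


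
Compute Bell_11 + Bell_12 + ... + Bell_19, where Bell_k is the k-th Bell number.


Recall Bell_k counts set partitions of a k-set (with Bell_0 = 1 by convention).
Bell_11 through Bell_19: 678570, 4213597, 27644437, 190899322, 1382958545, 10480142147, 82864869804, 682076806159, 5832742205057
Sum = 678570 + 4213597 + 27644437 + 190899322 + 1382958545 + 10480142147 + 82864869804 + 682076806159 + 5832742205057 = 6609770417638.

6609770417638


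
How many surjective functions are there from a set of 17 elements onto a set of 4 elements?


By inclusion-exclusion on which target elements are missed, the number of surjections from an n-set onto a k-set is
surj(n, k) = sum_{j=0}^{k} (-1)^j C(k, j) (k - j)^n.
Equivalently surj(n, k) = k! * S(n, k), where S(n, k) is the Stirling number of the second kind.
For n = 17, k = 4:
S(17, 4) = 694337290, so
surj = 4! * 694337290 = 24 * 694337290 = 16664094960.

16664094960


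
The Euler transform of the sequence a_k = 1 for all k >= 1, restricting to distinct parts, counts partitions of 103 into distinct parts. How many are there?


Partitions of 103 into distinct parts can be computed via generating function.
Product (1+x)(1+x^2)(1+x^3)...
The coefficient of x^103 = 570078

570078


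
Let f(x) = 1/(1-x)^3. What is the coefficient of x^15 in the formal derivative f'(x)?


Differentiate: d/dx [ 1/(1-x)^r ] = r / (1-x)^(r+1).
Here r = 3, so f'(x) = 3 / (1-x)^4.
The expansion of 1/(1-x)^(r+1) has coefficient of x^n equal to C(n+r, r).
So the coefficient of x^15 in f'(x) is
3 * C(18, 3) = 3 * 816 = 2448

2448


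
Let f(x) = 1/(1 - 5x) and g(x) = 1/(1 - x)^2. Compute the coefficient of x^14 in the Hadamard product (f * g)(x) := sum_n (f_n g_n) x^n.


f has coefficients f_k = 5^k. For g = 1/(1 - x)^2 the coefficient is g_k = C(k + 1, 1) = k + 1. The Hadamard coefficient is (f * g)_k = 5^k * (k + 1).
For k = 14: 5^14 * 15 = 6103515625 * 15 = 91552734375.

91552734375


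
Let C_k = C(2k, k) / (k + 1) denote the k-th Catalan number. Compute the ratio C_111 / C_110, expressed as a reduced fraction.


Using C_k = (2k)! / (k! (k+1)!), the ratio C_{k+1}/C_k simplifies to
C_{k+1}/C_k = [(2k+2)! / ((k+1)! (k+2)!)] * [k! (k+1)! / (2k)!]
 = (2k+2)(2k+1) / ((k+1)(k+2)) = 2(2k+1) / (k+2).
For k = 110: 2(2*110 + 1) / (110 + 2) = 442/112 = 221/56.

221/56


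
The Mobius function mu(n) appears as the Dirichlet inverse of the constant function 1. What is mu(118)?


118 = 2 * 59 (all distinct primes).
mu(118) = (-1)^2 = 1

1


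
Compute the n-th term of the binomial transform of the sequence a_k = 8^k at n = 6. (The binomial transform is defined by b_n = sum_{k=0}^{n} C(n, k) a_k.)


With a_k = 8^k, b_n = sum_{k=0}^{n} C(n, k) 8^k = (1 + 8)^n by the binomial theorem.
For n = 6: (1 + 8)^6 = 9^6 = 531441.

531441


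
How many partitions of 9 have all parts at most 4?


Using the generating function (1-x)^(-1)(1-x^2)^(-1)...(1-x^4)^(-1),
the coefficient of x^9 counts these restricted partitions.
Result = 18

18


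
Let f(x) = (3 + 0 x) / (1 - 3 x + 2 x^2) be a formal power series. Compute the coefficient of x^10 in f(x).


Write f(x) = sum_{k>=0} a_k x^k. Multiplying both sides by 1 - 3 x + 2 x^2 gives
(1 - 3 x + 2 x^2) sum_{k>=0} a_k x^k = 3 + 0 x.
Matching coefficients:
 x^0: a_0 = 3
 x^1: a_1 - 3 a_0 = 0  =>  a_1 = 3*3 + 0 = 9
 x^k (k >= 2): a_k = 3 a_{k-1} - 2 a_{k-2}.
Iterating: a_2 = 21, a_3 = 45, a_4 = 93, a_5 = 189, a_6 = 381, a_7 = 765, a_8 = 1533, a_9 = 3069, a_10 = 6141.
So the coefficient of x^10 is 6141.

6141


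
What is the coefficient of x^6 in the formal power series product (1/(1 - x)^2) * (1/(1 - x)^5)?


Combine the factors: (1/(1 - x)^2) * (1/(1 - x)^5) = 1/(1 - x)^7.
Then use 1/(1 - x)^r = sum_{k>=0} C(k + r - 1, r - 1) x^k with r = 7 and k = 6:
C(12, 6) = 924.

924


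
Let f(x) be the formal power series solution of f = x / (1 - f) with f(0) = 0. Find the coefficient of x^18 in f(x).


Apply Lagrange inversion: f = x * phi(f) with phi(t) = 1/(1 - t), so
[x^n] f = (1/n) [t^(n-1)] phi(t)^n = (1/n) [t^(n-1)] (1 - t)^(-n) = (1/n) C(2n - 2, n - 1) = C_{n-1}.
For n = 18: C_17 = C(34, 17) / 18 = 2333606220/18 = 129644790 = 129644790.

129644790


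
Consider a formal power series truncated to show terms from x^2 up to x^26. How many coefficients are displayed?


From x^2 to x^26 inclusive, the count is 26 - 2 + 1 = 25.

25


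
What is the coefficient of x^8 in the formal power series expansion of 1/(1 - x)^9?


The negative binomial / multiset identity is
1/(1 - x)^r = sum_{k>=0} C(k + r - 1, r - 1) x^k.
Here r = 9 and k = 8, so the coefficient is
C(8 + 8, 8) = C(16, 8)
= 12870

12870


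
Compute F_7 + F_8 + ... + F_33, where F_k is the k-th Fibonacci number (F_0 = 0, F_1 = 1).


Use the identity sum_{k=0}^{N} F_k = F_{N+2} - 1 (which follows from F_{k+2} - F_{k+1} = F_k). Then
sum_{k=7}^{33} F_k = (F_{35} - 1) - (F_{8} - 1) = F_{35} - F_{8}.
Computing: F_{35} = 9227465, F_{8} = 21, so
Sum = 9227465 - 21 = 9227444.

9227444


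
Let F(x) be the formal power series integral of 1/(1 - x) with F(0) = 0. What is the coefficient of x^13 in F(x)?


1/(1 - x) = sum_{k>=0} x^k. Integrating termwise and using F(0) = 0 gives
F(x) = sum_{k>=0} x^(k+1) / (k+1) = sum_{m>=1} x^m / m = -ln(1 - x).
So the coefficient of x^13 is 1/13 = 1/13.

1/13


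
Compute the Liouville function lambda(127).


The Liouville function is lambda(k) = (-1)^Omega(k), where Omega(k) counts the prime factors of k with multiplicity.
Factoring: 127 = 127, so Omega(127) = 1.
lambda(127) = (-1)^1 = -1.

-1


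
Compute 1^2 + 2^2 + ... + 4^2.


This power sum has a closed form given by Faulhaber's formula
sum_{k=1}^{m} k^p = (1 / (p + 1)) * sum_{j=0}^{p} C(p + 1, j) B_j m^(p + 1 - j),
but for small m direct computation is fastest:
1 + 4 + 9 + 16 = 30.

30


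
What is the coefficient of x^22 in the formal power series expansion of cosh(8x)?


The Maclaurin series is cosh(t) = sum_{m>=0} t^(2m) / (2m)!, so substituting t = 8x, only even powers of x are nonzero, with coefficient of x^(2m) equal to 8^(2m) / (2m)!.
For x^22 the coefficient is 8^22/22! = 73786976294838206464/1124000727777607680000 = 140737488355328/2143861251406875.

140737488355328/2143861251406875


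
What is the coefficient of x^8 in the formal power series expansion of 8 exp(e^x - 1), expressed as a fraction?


exp(e^x - 1) is the exponential generating function for the Bell numbers Bell_k: exp(e^x - 1) = sum_{k>=0} Bell_k x^k / k!.
So the coefficient of x^8 in 8 exp(e^x - 1) is 8 Bell_8 / 8!.
Computing: Bell_8 = 4140 and 8! = 40320, giving
8 * 4140/40320 = 23/28.

23/28


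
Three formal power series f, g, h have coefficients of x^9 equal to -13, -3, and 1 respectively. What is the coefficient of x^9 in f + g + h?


Series addition is componentwise:
-13 + -3 + 1
= -15

-15


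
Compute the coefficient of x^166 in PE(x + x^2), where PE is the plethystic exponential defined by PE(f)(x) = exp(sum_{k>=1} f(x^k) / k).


With f(x) = x + x^2, the exponent is sum_{k>=1} (x^k + x^(2k)) / k = -ln(1 - x) - ln(1 - x^2). Exponentiating:
PE(x + x^2) = 1 / ((1 - x)(1 - x^2)).
This is the generating function for partitions of n into parts of size 1 or 2. The number of 2's can be any j in 0..83, and the rest are 1's, so
[x^166] = floor(166/2) + 1 = 84.

84


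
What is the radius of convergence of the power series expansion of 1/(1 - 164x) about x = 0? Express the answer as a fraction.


Expanding 1/(1 - 164x) = sum_{k>=0} 164^k x^k, the series converges when |164x| < 1, i.e., |x| < 1/164.
So the radius of convergence is 1/164 = 1/164.

1/164


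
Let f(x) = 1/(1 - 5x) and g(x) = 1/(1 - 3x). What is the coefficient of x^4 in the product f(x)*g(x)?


The coefficient of x^n in f*g is the Cauchy product: sum_{k=0}^{n} a^k * b^(n-k).
With a=5, b=3, n=4:
sum_{k=0}^{4} 5^k * 3^(4-k)
= 1441

1441


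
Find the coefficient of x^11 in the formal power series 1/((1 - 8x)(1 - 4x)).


By partial fractions or Cauchy convolution:
The coefficient equals sum_{k=0}^{11} 8^k * 4^(11-k).
= 17175674880

17175674880


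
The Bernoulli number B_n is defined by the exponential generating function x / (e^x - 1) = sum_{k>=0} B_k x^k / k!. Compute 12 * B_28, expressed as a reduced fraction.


Bernoulli numbers can also be computed recursively via B_0 = 1 and sum_{j=0}^{m} C(m+1, j) B_j = 0 for m >= 1. Odd-index Bernoulli numbers vanish for k >= 3.
Computing B_28 = -23749461029/870, so 12 * B_28 = 12 * -23749461029/870 = -47498922058/145.

-47498922058/145


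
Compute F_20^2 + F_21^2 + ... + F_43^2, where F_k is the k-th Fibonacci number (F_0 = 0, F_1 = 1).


There is a standard identity sum_{k=0}^{N} F_k^2 = F_N * F_{N+1} (proved inductively from the telescoping relation F_k^2 = F_k F_{k+1} - F_{k-1} F_k). Then
sum_{k=20}^{43} F_k^2 = F_43 F_44 - F_19 F_20.
Computing: F_43 = 433494437, F_44 = 701408733, F_19 = 4181, F_20 = 6765.
Sum = 433494437 * 701408733 - 4181 * 6765 = 304056783790433856.

304056783790433856


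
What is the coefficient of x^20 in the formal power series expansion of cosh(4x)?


The Maclaurin series is cosh(t) = sum_{m>=0} t^(2m) / (2m)!, so substituting t = 4x, only even powers of x are nonzero, with coefficient of x^(2m) equal to 4^(2m) / (2m)!.
For x^20 the coefficient is 4^20/20! = 1099511627776/2432902008176640000 = 4194304/9280784638125.

4194304/9280784638125


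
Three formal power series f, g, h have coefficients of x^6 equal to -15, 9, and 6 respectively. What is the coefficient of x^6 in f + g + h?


Series addition is componentwise:
-15 + 9 + 6
= 0

0


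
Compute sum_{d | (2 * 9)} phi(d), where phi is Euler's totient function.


First, 2 * 9 = 18. One classical identity is sum_{d | n} phi(d) = n (each k in [1, n] has a unique gcd with n, and among the k's with gcd(k, n) = n/d there are phi(d) of them). So the sum equals 18. We also verify directly:
Divisors of 18: 1, 2, 3, 6, 9, 18.
phi values: 1, 1, 2, 2, 6, 6.
Sum = 18.

18
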